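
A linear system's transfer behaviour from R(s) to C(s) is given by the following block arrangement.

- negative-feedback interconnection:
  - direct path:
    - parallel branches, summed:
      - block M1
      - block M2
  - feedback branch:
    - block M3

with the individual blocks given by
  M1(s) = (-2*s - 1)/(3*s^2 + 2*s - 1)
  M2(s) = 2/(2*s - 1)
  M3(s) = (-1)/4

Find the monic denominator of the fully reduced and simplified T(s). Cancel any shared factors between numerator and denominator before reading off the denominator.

First reduce the diagram to T(s).

(1) reduce the parallel group M1, M2 = (2*s^2 + 4*s - 1)/(6*s^3 + s^2 - 4*s + 1)
(2) apply the feedback formula to (M1+M2), M3 = (8*s^2 + 16*s - 4)/(24*s^3 + 2*s^2 - 20*s + 5)
That last expression is T(s), already simplified. Scaling its denominator by 1/24 (the reciprocal of the leading coefficient) yields the monic denominator.

Answer: s^3 + s^2/12 - 5*s/6 + 5/24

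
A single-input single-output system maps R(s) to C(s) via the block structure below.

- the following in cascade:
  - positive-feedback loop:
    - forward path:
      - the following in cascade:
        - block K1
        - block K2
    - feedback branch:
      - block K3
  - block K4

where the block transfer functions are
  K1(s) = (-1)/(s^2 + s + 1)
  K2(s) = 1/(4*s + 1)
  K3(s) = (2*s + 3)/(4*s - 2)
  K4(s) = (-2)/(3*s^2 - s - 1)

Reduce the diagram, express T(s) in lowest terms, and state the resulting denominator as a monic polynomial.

The answer is s^6 + 5*s^5/12 + s^4/24 - 17*s^3/24 - s^2/16 + s/16 - 1/48.

Reasoning:
Step 1. multiply K1, K2 (series) gives (-1)/(4*s^3 + 5*s^2 + 5*s + 1)
Step 2. apply the feedback formula to (K1*K2), K3 gives (2 - 4*s)/(16*s^4 + 12*s^3 + 10*s^2 - 4*s + 1)
Step 3. reduce the series chain [(K1*K2)/(1-(K1*K2)*K3)], K4 gives (8*s - 4)/(48*s^6 + 20*s^5 + 2*s^4 - 34*s^3 - 3*s^2 + 3*s - 1)
T(s) is the step-3 result (common factors already cancelled). Leading coefficient of the denominator: 48. Divide through by 48 for the monic polynomial.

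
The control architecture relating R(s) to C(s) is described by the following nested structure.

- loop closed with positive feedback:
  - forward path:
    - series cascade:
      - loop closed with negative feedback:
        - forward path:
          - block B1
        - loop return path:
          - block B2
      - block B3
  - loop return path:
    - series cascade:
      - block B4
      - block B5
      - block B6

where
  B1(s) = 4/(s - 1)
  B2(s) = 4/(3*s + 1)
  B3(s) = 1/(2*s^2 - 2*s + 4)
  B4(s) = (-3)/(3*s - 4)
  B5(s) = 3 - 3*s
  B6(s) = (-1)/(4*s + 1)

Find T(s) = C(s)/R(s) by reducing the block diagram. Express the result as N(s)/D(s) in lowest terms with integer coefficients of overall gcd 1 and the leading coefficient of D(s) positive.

1. apply the feedback formula to B1, B2 gives (12*s + 4)/(3*s^2 - 2*s + 15)
2. multiply [B1/(1+B1*B2)], B3 (series) gives (6*s + 2)/(3*s^4 - 5*s^3 + 23*s^2 - 19*s + 30)
3. multiply B4, B5, B6 (series) gives (9 - 9*s)/(12*s^2 - 13*s - 4)
4. reduce the feedback loop with forward ([B1/(1+B1*B2)]*B3) and return (B4*B5*B6); the result is T(s) itself (integer coefficients, no common factor, positive leading denominator coefficient)

Therefore the answer is (72*s^3 - 54*s^2 - 50*s - 8)/(36*s^6 - 99*s^5 + 329*s^4 - 507*s^3 + 569*s^2 - 350*s - 138).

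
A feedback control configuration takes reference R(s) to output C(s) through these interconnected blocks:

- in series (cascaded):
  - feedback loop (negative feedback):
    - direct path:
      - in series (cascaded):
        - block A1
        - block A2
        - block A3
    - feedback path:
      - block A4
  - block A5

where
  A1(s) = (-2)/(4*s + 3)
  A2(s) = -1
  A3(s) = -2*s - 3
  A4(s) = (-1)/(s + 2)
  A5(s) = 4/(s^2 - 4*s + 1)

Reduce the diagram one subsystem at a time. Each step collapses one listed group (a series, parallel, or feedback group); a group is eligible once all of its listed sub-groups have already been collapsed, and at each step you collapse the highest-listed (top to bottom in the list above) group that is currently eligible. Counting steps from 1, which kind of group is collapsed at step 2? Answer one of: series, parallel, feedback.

Answer: feedback

Working:
[1] reduce the series chain A1, A2, A3
[2] collapse the loop ((A1*A2*A3) forward, A4 return)
[3] multiply [(A1*A2*A3)/(1+(A1*A2*A3)*A4)], A5 (series)
Step 2: feedback.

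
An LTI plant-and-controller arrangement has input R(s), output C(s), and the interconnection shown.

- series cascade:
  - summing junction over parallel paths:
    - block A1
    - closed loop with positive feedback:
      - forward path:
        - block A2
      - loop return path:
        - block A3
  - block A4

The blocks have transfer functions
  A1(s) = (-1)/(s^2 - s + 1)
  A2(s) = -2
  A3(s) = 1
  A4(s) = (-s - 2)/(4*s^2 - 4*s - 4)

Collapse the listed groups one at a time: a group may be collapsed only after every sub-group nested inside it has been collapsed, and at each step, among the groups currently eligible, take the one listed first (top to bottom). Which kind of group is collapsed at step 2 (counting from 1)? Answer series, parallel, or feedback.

Answer: parallel

Working:
Step 1: feedback reduction of A2, A3
Step 2: add A1, [A2/(1-A2*A3)] (parallel)
Step 3: reduce the series chain (A1+[A2/(1-A2*A3)]), A4
At step 2 the group reduced is parallel.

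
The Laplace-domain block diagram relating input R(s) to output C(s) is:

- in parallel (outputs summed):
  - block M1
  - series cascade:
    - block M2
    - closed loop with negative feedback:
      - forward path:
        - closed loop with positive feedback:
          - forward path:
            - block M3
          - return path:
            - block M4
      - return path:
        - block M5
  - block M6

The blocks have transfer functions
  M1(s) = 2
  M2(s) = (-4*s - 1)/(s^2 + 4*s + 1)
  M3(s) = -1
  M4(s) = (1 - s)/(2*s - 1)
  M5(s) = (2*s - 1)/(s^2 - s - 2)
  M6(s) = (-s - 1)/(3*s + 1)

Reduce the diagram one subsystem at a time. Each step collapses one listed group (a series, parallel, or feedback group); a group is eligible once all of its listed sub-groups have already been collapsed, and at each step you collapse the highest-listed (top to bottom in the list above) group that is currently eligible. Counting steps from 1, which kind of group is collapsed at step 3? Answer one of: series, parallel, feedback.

Step 1. feedback reduction of M3, M4
Step 2. apply the feedback formula to [M3/(1-M3*M4)], M5
Step 3. reduce the series chain M2, [[M3/(1-M3*M4)]/(1+[M3/(1-M3*M4)]*M5)]
Step 4. sum the parallel branches M1, (M2*[[M3/(1-M3*M4)]/(1+[M3/(1-M3*M4)]*M5)]), M6
The group at step 3 is a series group.

Answer: series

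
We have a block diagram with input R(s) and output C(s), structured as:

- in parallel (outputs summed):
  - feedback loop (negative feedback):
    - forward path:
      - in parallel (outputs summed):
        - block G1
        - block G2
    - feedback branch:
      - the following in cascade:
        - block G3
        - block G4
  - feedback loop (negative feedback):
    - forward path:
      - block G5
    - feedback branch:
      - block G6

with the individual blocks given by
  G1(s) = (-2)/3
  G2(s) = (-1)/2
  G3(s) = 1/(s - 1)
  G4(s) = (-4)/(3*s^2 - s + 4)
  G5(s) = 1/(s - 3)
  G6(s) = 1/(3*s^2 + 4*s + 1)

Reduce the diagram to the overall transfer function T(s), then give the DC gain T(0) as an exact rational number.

Reducing step by step:

Step 1 - add G1, G2 (parallel); result (-7)/6
Step 2 - series reduction of G3, G4; result (-4)/(3*s^3 - 4*s^2 + 5*s - 4)
Step 3 - close the feedback loop around (G1+G2), (G3*G4); result (-21*s^3 + 28*s^2 - 35*s + 28)/(18*s^3 - 24*s^2 + 30*s + 4)
Step 4 - feedback reduction of G5, G6; result (3*s^2 + 4*s + 1)/(3*s^3 - 5*s^2 - 11*s - 2)
Step 5 - add [(G1+G2)/(1+(G1+G2)*(G3*G4))], [G5/(1+G5*G6)] (parallel); result (-63*s^6 + 243*s^5 - 14*s^4 + 5*s^3 + 297*s^2 - 192*s - 52)/(54*s^6 - 162*s^5 + 12*s^4 + 90*s^3 - 302*s^2 - 104*s - 8)
DC gain: substitute s = 0 into T(s) from step 5: T(0) = -52/(-8) = 13/2.

Answer: 13/2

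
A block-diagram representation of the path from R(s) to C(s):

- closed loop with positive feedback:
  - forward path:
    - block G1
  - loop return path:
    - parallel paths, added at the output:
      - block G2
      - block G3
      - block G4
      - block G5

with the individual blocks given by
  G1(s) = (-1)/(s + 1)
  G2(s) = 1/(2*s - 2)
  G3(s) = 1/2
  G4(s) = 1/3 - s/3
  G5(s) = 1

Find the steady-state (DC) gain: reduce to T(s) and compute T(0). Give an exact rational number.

Step 1: combine G2, G3, G4, G5 in parallel, giving (-2*s^2 + 13*s - 8)/(6*s - 6)
Step 2: feedback reduction of G1, (G2+G3+G4+G5), giving (6 - 6*s)/(4*s^2 + 13*s - 14)
Step 2 gives the overall T(s). Then T(0) = 6/(-14) = -3/7.

Hence the answer: -3/7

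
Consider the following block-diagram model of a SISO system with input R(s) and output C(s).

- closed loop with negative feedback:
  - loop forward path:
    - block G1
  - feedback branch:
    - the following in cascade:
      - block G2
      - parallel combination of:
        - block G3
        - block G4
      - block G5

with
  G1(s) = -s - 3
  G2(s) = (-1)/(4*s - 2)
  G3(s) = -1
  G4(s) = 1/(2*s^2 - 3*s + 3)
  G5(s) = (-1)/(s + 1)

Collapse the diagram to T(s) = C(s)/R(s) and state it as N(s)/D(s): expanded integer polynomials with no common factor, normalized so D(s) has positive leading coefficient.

Step 1. parallel reduction of G3, G4 -> (-2*s^2 + 3*s - 2)/(2*s^2 - 3*s + 3)
Step 2. cascade G2, (G3+G4), G5 -> (-2*s^2 + 3*s - 2)/(8*s^4 - 8*s^3 + 2*s^2 + 12*s - 6)
Step 3. close the feedback loop around G1, (G2*(G3+G4)*G5), which is the overall transfer function T(s) = C(s)/R(s) in lowest terms

Therefore the answer is (-8*s^5 - 16*s^4 + 22*s^3 - 18*s^2 - 30*s + 18)/(8*s^4 - 6*s^3 + 5*s^2 + 5*s).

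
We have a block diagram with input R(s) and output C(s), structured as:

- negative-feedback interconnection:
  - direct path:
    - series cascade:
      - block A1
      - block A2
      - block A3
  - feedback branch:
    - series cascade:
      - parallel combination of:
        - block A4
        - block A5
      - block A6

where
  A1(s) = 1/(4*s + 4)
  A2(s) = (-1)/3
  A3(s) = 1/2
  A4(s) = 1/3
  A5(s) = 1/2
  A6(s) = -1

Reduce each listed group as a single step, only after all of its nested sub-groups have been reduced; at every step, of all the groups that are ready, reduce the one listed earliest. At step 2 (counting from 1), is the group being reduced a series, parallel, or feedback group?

Step 1. reduce the series chain A1, A2, A3
Step 2. sum the parallel branches A4, A5
Step 3. reduce the series chain (A4+A5), A6
Step 4. apply the feedback formula to (A1*A2*A3), ((A4+A5)*A6)
At step 2 the group reduced is parallel.

Answer: parallel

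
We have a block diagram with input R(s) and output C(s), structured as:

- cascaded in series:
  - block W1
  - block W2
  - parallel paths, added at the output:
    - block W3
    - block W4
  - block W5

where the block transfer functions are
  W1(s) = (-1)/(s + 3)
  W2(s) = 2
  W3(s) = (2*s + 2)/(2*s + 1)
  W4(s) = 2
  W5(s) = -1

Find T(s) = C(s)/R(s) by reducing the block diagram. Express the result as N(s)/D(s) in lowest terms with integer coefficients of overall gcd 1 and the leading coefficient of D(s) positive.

Step 1. reduce the parallel group W3, W4; result (6*s + 4)/(2*s + 1)
Step 2. multiply W1, W2, (W3+W4), W5 (series): this yields T(s), and no further normalization is needed

Final answer: (12*s + 8)/(2*s^2 + 7*s + 3)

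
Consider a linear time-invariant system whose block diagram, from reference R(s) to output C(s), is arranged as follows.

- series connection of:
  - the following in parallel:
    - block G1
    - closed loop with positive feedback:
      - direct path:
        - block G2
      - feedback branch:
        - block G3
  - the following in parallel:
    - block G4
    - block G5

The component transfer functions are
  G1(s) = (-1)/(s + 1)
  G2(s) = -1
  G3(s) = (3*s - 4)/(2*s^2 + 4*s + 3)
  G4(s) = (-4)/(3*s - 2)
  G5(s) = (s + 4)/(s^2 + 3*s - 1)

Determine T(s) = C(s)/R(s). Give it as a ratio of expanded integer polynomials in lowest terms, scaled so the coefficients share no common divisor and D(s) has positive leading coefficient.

1. collapse the loop (G2 forward, G3 return), giving (-2*s^2 - 4*s - 3)/(2*s^2 + 7*s - 1)
2. reduce the parallel group G1, [G2/(1-G2*G3)], giving (-2*s^3 - 8*s^2 - 14*s - 2)/(2*s^3 + 9*s^2 + 6*s - 1)
3. parallel reduction of G4, G5, giving (-s^2 - 2*s - 4)/(3*s^3 + 7*s^2 - 9*s + 2)
4. multiply (G1+[G2/(1-G2*G3)]), (G4+G5) (series), giving the overall T(s)

Therefore the answer is (2*s^5 + 12*s^4 + 38*s^3 + 62*s^2 + 60*s + 8)/(6*s^6 + 41*s^5 + 63*s^4 - 38*s^3 - 43*s^2 + 21*s - 2).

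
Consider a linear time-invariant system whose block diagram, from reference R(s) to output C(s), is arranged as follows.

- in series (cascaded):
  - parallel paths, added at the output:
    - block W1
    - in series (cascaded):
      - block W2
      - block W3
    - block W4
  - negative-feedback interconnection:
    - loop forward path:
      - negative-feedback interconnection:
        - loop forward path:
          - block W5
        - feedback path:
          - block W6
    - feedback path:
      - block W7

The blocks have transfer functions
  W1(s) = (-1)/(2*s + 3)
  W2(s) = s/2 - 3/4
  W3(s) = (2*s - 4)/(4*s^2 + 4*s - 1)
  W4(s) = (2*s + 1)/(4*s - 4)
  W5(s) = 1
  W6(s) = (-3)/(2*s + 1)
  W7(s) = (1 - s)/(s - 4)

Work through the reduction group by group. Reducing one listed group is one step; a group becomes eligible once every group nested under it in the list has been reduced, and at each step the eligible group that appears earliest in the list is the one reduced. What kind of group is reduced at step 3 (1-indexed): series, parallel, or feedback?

Answer: feedback

Working:
[1] combine W2, W3 in series
[2] parallel reduction of W1, (W2*W3), W4
[3] reduce the feedback loop with forward W5 and return W6
[4] feedback reduction of [W5/(1+W5*W6)], W7
[5] reduce the series chain (W1+(W2*W3)+W4), [[W5/(1+W5*W6)]/(1+[W5/(1+W5*W6)]*W7)]
So the answer for step 3 is feedback.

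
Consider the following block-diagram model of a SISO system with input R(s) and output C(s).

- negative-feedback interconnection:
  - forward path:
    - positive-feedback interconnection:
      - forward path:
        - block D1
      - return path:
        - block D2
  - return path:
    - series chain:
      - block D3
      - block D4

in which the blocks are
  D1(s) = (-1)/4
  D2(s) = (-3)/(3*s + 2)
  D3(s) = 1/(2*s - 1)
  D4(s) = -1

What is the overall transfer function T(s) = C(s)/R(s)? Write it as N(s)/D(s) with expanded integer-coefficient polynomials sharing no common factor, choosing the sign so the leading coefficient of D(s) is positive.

1. reduce the feedback loop with forward D1 and return D2 -> (-3*s - 2)/(12*s + 5)
2. cascade D3, D4 -> (-1)/(2*s - 1)
3. collapse the loop ([D1/(1-D1*D2)] forward, (D3*D4) return), giving the overall T(s)

Final answer: (-6*s^2 - s + 2)/(24*s^2 + s - 3)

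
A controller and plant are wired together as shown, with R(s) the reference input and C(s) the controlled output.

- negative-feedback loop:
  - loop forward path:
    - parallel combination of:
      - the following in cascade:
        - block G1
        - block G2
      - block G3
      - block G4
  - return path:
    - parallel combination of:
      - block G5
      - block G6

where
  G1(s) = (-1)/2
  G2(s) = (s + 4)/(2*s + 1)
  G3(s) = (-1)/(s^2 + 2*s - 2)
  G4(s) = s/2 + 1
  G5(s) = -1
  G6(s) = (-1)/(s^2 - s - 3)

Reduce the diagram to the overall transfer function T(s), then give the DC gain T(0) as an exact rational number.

(1) reduce the series chain G1, G2 = (-s - 4)/(4*s + 2)
(2) add (G1*G2), G3, G4 (parallel) = (s^4 + 4*s^3 + s^2 - 8*s + 1)/(2*s^3 + 5*s^2 - 2*s - 2)
(3) sum the parallel branches G5, G6 = (-s^2 + s + 2)/(s^2 - s - 3)
(4) close the feedback loop around ((G1*G2)+G3+G4), (G5+G6) = (-s^6 - 3*s^5 + 6*s^4 + 21*s^3 - 6*s^2 - 23*s + 3)/(s^6 + s^5 - 8*s^4 - 4*s^3 + 22*s^2 + 7*s - 8)
That last expression is T(s); at s = 0 only the constant terms survive, so T(0) = 3/(-8) = -3/8.

Therefore the answer is -3/8.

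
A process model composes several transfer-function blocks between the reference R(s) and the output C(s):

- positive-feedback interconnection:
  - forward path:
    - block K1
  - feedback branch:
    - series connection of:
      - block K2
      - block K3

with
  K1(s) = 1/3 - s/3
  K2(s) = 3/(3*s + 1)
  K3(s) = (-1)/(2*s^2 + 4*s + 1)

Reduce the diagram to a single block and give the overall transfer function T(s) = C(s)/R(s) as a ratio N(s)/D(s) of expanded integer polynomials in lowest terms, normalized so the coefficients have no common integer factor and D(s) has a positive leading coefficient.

1. series reduction of K2, K3; result (-3)/(6*s^3 + 14*s^2 + 7*s + 1)
2. feedback reduction of K1, (K2*K3); the result is T(s) itself (integer coefficients, no common factor, positive leading denominator coefficient)

Answer: (-6*s^4 - 8*s^3 + 7*s^2 + 6*s + 1)/(18*s^3 + 42*s^2 + 18*s + 6)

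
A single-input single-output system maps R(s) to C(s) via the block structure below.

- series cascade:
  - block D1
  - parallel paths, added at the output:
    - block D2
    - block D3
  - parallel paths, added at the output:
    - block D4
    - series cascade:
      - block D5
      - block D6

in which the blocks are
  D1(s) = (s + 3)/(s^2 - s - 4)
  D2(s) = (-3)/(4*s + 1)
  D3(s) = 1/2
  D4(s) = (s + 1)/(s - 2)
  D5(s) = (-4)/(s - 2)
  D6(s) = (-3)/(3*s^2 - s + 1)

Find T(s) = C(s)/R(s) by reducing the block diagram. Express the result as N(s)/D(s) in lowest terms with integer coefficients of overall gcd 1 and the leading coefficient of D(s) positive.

Step 1. reduce the parallel group D2, D3; result (4*s - 5)/(8*s + 2)
Step 2. combine D5, D6 in series; result 12/(3*s^3 - 7*s^2 + 3*s - 2)
Step 3. reduce the parallel group D4, (D5*D6); result (3*s^3 + 2*s^2 + 13)/(3*s^3 - 7*s^2 + 3*s - 2)
Step 4. series reduction of D1, (D2+D3), (D4+(D5*D6)), giving the overall T(s)

Final answer: (12*s^5 + 29*s^4 - 31*s^3 + 22*s^2 + 91*s - 195)/(24*s^6 - 74*s^5 - 36*s^4 + 180*s^3 - 34*s^2 + 44*s + 16)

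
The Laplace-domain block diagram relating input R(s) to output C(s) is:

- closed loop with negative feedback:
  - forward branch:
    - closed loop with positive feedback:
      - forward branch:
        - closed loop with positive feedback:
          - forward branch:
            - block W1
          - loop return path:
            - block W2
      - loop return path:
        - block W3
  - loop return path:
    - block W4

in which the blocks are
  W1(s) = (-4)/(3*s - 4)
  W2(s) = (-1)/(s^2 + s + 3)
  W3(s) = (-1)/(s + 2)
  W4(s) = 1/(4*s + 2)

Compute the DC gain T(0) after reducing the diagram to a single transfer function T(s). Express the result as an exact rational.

The answer is 3/7.

Reasoning:
1. feedback reduction of W1, W2; result (-4*s^2 - 4*s - 12)/(3*s^3 - s^2 + 5*s - 16)
2. apply the feedback formula to [W1/(1-W1*W2)], W3; result (-4*s^3 - 12*s^2 - 20*s - 24)/(3*s^4 + 5*s^3 - s^2 - 10*s - 44)
3. collapse the loop ([[W1/(1-W1*W2)]/(1-[W1/(1-W1*W2)]*W3)] forward, W4 return); result (-8*s^4 - 28*s^3 - 52*s^2 - 68*s - 24)/(6*s^5 + 13*s^4 + s^3 - 27*s^2 - 108*s - 56)
Evaluating the step-3 result (the overall T(s)) at s = 0 gives T(0) = -24/(-56) = 3/7.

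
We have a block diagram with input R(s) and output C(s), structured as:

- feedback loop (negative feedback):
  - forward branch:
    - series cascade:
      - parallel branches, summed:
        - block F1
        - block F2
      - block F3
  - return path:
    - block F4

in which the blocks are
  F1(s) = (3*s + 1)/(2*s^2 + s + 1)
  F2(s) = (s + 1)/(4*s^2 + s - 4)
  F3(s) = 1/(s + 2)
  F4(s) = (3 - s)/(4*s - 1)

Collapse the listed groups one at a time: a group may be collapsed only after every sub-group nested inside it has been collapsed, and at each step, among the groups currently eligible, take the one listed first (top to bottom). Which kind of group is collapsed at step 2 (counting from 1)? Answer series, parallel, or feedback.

Step 1 - sum the parallel branches F1, F2
Step 2 - multiply (F1+F2), F3 (series)
Step 3 - collapse the loop (((F1+F2)*F3) forward, F4 return)
Step 2 collapses a series group.

Hence the answer: series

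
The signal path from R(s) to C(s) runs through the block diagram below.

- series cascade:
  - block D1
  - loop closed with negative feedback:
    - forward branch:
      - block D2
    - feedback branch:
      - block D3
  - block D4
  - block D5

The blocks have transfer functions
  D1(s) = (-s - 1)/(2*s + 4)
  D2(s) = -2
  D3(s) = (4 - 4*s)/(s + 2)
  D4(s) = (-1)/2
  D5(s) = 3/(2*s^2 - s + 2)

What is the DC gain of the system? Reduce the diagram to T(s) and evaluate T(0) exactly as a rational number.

Step 1 - apply the feedback formula to D2, D3: (-2*s - 4)/(9*s - 6)
Step 2 - series reduction of D1, [D2/(1+D2*D3)], D4, D5: (-s - 1)/(12*s^3 - 14*s^2 + 16*s - 8)
That last expression is T(s); at s = 0 only the constant terms survive, so T(0) = -1/(-8) = 1/8.

Hence the answer: 1/8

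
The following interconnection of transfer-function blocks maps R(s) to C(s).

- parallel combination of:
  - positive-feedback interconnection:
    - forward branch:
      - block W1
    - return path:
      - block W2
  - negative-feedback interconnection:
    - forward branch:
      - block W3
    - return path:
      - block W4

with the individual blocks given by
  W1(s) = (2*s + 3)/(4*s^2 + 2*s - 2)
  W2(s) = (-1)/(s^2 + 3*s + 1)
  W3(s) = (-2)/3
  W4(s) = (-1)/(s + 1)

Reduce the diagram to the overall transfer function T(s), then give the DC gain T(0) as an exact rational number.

Answer: 13/5

Working:
[1] feedback reduction of W1, W2 = (2*s^3 + 9*s^2 + 11*s + 3)/(4*s^4 + 14*s^3 + 8*s^2 - 2*s + 1)
[2] feedback reduction of W3, W4 = (-2*s - 2)/(3*s + 5)
[3] reduce the parallel group [W1/(1-W1*W2)], [W3/(1+W3*W4)] = (-8*s^5 - 30*s^4 - 7*s^3 + 66*s^2 + 66*s + 13)/(12*s^5 + 62*s^4 + 94*s^3 + 34*s^2 - 7*s + 5)
That last expression is T(s); at s = 0 only the constant terms survive, so T(0) = 13/5.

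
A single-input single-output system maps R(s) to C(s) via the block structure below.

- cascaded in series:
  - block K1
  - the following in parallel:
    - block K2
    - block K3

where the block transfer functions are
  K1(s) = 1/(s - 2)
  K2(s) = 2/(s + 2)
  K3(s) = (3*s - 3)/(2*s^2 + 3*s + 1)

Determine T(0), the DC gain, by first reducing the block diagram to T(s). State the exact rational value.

Reducing step by step:

(1) add K2, K3 (parallel), giving (7*s^2 + 9*s - 4)/(2*s^3 + 7*s^2 + 7*s + 2)
(2) cascade K1, (K2+K3), giving (7*s^2 + 9*s - 4)/(2*s^4 + 3*s^3 - 7*s^2 - 12*s - 4)
Evaluating the step-2 result (the overall T(s)) at s = 0 gives T(0) = -4/(-4) = 1.

Answer: 1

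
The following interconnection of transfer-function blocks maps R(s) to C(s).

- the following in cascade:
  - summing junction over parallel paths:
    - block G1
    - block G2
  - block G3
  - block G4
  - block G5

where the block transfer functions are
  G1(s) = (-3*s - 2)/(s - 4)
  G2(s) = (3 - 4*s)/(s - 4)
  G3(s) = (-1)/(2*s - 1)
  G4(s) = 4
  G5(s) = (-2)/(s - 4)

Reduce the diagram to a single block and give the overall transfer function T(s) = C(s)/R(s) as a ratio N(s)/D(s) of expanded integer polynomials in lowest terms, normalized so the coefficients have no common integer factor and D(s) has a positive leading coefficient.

Answer: (8 - 56*s)/(2*s^3 - 17*s^2 + 40*s - 16)

Working:
Step 1. reduce the parallel group G1, G2, giving (1 - 7*s)/(s - 4)
Step 2. reduce the series chain (G1+G2), G3, G4, G5, which is the overall transfer function T(s) = C(s)/R(s) in lowest terms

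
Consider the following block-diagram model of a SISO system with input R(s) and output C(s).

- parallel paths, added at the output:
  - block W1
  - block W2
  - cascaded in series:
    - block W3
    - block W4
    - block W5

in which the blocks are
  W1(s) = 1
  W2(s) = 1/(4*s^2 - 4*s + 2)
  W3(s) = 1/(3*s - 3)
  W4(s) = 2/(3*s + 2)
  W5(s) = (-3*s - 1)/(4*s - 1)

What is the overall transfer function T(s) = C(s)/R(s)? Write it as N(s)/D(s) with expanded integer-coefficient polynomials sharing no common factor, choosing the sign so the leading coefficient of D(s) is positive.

First reduce the diagram to T(s).

Step 1: reduce the series chain W3, W4, W5; result (-6*s - 2)/(36*s^3 - 21*s^2 - 21*s + 6)
Step 2: parallel reduction of W1, W2, (W3*W4*W5) - this is the overall T(s), already in the required normalized form

Answer: (144*s^5 - 228*s^4 + 84*s^3 + 61*s^2 - 91*s + 14)/(144*s^5 - 228*s^4 + 72*s^3 + 66*s^2 - 66*s + 12)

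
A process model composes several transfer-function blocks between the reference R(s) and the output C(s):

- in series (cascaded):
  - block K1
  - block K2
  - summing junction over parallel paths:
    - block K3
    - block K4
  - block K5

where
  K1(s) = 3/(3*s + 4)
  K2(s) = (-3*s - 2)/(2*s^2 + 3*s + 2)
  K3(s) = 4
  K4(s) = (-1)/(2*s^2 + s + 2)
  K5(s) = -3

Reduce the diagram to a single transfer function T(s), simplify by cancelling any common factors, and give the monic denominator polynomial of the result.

[1] parallel reduction of K3, K4, giving (8*s^2 + 4*s + 7)/(2*s^2 + s + 2)
[2] reduce the series chain K1, K2, (K3+K4), K5, giving (216*s^3 + 252*s^2 + 261*s + 126)/(12*s^5 + 40*s^4 + 65*s^3 + 68*s^2 + 44*s + 16)
That last expression is T(s), already simplified. Scaling its denominator by 1/12 (the reciprocal of the leading coefficient) yields the monic denominator.

Therefore the answer is s^5 + 10*s^4/3 + 65*s^3/12 + 17*s^2/3 + 11*s/3 + 4/3.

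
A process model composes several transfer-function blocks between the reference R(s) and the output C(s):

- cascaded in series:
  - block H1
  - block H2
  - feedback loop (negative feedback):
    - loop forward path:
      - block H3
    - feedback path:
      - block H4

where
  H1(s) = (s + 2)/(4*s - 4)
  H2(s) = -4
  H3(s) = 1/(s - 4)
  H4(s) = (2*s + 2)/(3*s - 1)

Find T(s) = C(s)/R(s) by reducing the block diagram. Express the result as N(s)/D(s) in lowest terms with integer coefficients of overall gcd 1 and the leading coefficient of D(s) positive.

The answer is (-3*s^2 - 5*s + 2)/(3*s^3 - 14*s^2 + 17*s - 6).

Reasoning:
(1) apply the feedback formula to H3, H4, giving (3*s - 1)/(3*s^2 - 11*s + 6)
(2) combine H1, H2, [H3/(1+H3*H4)] in series: this yields T(s), and no further normalization is needed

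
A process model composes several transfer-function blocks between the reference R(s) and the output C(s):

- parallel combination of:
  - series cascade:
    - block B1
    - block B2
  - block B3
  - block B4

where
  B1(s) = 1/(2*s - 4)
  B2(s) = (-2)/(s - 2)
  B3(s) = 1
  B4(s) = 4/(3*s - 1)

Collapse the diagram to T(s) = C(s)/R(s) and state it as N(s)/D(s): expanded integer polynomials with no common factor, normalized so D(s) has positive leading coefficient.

Step 1 - multiply B1, B2 (series) = (-1)/(s^2 - 4*s + 4)
Step 2 - reduce the parallel group (B1*B2), B3, B4, which is the overall transfer function T(s) = C(s)/R(s) in lowest terms

Answer: (3*s^3 - 9*s^2 - 3*s + 13)/(3*s^3 - 13*s^2 + 16*s - 4)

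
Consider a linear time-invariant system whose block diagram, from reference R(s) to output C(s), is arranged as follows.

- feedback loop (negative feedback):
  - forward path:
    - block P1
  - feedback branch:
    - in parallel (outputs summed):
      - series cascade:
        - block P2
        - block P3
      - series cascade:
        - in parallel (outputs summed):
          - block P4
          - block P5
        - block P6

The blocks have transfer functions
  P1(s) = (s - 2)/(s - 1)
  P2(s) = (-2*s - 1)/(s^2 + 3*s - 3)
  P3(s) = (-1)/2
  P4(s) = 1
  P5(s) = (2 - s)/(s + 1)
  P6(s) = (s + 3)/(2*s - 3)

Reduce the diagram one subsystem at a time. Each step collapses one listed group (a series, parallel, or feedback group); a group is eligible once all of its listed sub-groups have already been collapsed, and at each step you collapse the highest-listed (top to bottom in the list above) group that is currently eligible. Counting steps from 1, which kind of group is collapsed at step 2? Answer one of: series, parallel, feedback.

The answer is parallel.

Reasoning:
[1] series reduction of P2, P3
[2] reduce the parallel group P4, P5
[3] combine (P4+P5), P6 in series
[4] reduce the parallel group (P2*P3), ((P4+P5)*P6)
[5] close the feedback loop around P1, ((P2*P3)+((P4+P5)*P6))
The group at step 2 is a parallel group.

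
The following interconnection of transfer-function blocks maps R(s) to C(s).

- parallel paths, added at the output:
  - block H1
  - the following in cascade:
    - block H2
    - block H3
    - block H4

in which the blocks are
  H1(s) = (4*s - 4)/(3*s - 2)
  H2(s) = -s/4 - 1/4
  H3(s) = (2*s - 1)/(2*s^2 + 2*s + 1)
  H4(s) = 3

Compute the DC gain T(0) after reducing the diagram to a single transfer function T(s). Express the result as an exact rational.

(1) combine H2, H3, H4 in series, giving (-6*s^2 - 3*s + 3)/(8*s^2 + 8*s + 4)
(2) combine H1, (H2*H3*H4) in parallel, giving (14*s^3 + 3*s^2 - s - 22)/(24*s^3 + 8*s^2 - 4*s - 8)
Step 2 gives the overall T(s). Then T(0) = -22/(-8) = 11/4.

Answer: 11/4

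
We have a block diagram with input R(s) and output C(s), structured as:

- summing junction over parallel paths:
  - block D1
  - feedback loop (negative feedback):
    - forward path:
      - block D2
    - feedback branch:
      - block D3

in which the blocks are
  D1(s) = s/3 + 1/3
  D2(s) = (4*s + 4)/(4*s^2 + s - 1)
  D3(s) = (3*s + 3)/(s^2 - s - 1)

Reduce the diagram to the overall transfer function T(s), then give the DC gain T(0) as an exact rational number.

First reduce the diagram to T(s).

Step 1 - reduce the feedback loop with forward D2 and return D3 gives (4*s^3 - 8*s - 4)/(4*s^4 - 3*s^3 + 6*s^2 + 24*s + 13)
Step 2 - sum the parallel branches D1, [D2/(1+D2*D3)] gives (4*s^5 + s^4 + 15*s^3 + 30*s^2 + 13*s + 1)/(12*s^4 - 9*s^3 + 18*s^2 + 72*s + 39)
Evaluating the step-2 result (the overall T(s)) at s = 0 gives T(0) = 1/39.

Answer: 1/39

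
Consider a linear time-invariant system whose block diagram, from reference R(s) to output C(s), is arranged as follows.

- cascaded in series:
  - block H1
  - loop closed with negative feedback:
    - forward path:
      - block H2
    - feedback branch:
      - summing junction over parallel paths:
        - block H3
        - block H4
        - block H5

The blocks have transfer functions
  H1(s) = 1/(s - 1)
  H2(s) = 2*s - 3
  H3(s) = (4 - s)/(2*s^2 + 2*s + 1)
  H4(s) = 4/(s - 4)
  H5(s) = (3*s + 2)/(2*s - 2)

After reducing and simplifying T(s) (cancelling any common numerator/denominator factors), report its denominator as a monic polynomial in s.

First reduce the diagram to T(s).

Step 1. sum the parallel branches H3, H4, H5 gives (6*s^4 - 15*s^2 - 82*s + 16)/(4*s^4 - 16*s^3 - 2*s^2 + 6*s + 8)
Step 2. feedback reduction of H2, (H3+H4+H5) gives (8*s^5 - 44*s^4 + 44*s^3 + 18*s^2 - 2*s - 24)/(12*s^5 - 14*s^4 - 46*s^3 - 121*s^2 + 284*s - 40)
Step 3. cascade H1, [H2/(1+H2*(H3+H4+H5))] gives (8*s^4 - 36*s^3 + 8*s^2 + 26*s + 24)/(12*s^5 - 14*s^4 - 46*s^3 - 121*s^2 + 284*s - 40)
T(s) is the step-3 result (common factors already cancelled). Leading coefficient of the denominator: 12. Divide through by 12 for the monic polynomial.

Answer: s^5 - 7*s^4/6 - 23*s^3/6 - 121*s^2/12 + 71*s/3 - 10/3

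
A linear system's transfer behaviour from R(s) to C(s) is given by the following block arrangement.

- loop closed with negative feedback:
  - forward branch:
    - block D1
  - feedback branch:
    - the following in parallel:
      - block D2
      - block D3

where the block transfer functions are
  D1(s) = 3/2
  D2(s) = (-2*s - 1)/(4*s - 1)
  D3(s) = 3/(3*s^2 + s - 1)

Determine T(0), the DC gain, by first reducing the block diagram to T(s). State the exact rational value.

Step 1: add D2, D3 (parallel); result (-6*s^3 - 5*s^2 + 13*s - 2)/(12*s^3 + s^2 - 5*s + 1)
Step 2: collapse the loop (D1 forward, (D2+D3) return); result (36*s^3 + 3*s^2 - 15*s + 3)/(6*s^3 - 13*s^2 + 29*s - 4)
Step 2 gives the overall T(s). Then T(0) = 3/(-4) = -3/4.

Final answer: -3/4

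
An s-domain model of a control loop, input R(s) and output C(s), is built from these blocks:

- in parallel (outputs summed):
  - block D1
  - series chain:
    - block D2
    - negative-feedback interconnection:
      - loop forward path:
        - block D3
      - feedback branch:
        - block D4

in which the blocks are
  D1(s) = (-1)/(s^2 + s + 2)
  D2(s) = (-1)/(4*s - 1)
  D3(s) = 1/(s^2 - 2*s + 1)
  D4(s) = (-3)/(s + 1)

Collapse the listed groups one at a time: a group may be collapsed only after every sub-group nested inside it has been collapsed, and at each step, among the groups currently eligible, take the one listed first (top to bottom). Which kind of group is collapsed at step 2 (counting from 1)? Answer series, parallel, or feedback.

Step 1. collapse the loop (D3 forward, D4 return)
Step 2. reduce the series chain D2, [D3/(1+D3*D4)]
Step 3. add D1, (D2*[D3/(1+D3*D4)]) (parallel)
Step 2: series.

Answer: series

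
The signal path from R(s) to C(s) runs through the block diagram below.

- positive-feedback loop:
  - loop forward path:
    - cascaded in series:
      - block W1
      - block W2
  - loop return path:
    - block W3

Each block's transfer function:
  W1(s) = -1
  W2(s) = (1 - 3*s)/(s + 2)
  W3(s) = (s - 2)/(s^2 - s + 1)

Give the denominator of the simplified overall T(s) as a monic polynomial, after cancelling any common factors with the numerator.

The answer is s^3 - 2*s^2 + 6*s.

Reasoning:
Step 1 - multiply W1, W2 (series) = (3*s - 1)/(s + 2)
Step 2 - apply the feedback formula to (W1*W2), W3 = (3*s^3 - 4*s^2 + 4*s - 1)/(s^3 - 2*s^2 + 6*s)
That last expression is T(s), already simplified, and its denominator is already monic.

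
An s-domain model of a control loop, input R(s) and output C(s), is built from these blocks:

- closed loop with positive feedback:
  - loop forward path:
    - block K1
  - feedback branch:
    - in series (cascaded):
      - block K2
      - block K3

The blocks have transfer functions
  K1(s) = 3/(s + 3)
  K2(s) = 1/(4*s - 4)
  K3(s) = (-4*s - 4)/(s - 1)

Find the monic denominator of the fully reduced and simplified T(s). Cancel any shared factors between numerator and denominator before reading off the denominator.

Reducing step by step:

Step 1 - combine K2, K3 in series = (-s - 1)/(s^2 - 2*s + 1)
Step 2 - reduce the feedback loop with forward K1 and return (K2*K3) = (3*s^2 - 6*s + 3)/(s^3 + s^2 - 2*s + 6)
The result of step 2 is T(s) in lowest terms. Its denominator already has leading coefficient 1, so it is monic as it stands.

Answer: s^3 + s^2 - 2*s + 6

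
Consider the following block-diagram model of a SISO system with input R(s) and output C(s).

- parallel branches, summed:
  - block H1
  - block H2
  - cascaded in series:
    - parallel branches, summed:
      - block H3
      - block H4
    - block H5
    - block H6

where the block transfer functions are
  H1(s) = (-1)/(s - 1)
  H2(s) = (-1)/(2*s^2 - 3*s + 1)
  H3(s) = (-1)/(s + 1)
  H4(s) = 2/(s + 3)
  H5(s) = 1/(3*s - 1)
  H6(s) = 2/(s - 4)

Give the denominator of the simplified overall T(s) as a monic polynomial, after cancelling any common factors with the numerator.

1. reduce the parallel group H3, H4 -> (s - 1)/(s^2 + 4*s + 3)
2. combine (H3+H4), H5, H6 in series -> (2*s - 2)/(3*s^4 - s^3 - 39*s^2 - 23*s + 12)
3. add H1, H2, ((H3+H4)*H5*H6) (parallel) -> (-6*s^5 + 2*s^4 + 82*s^3 + 36*s^2 - 16*s - 2)/(6*s^6 - 11*s^5 - 72*s^4 + 70*s^3 + 54*s^2 - 59*s + 12)
Step 3 gives the fully reduced T(s), with no common factor left to cancel. The denominator's leading coefficient is 6, so divide each of its coefficients by 6 to get the monic form.

Hence the answer: s^6 - 11*s^5/6 - 12*s^4 + 35*s^3/3 + 9*s^2 - 59*s/6 + 2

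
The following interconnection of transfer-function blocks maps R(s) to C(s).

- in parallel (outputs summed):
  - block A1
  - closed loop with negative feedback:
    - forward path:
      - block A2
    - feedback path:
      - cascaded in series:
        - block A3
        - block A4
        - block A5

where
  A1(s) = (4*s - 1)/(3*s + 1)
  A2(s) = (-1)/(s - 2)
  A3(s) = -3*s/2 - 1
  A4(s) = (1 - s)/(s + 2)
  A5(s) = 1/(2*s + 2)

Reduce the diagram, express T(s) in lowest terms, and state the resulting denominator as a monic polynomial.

Answer: s^4 + 7*s^3/12 - 11*s^2/3 - 19*s/4 - 7/6

Working:
[1] reduce the series chain A3, A4, A5, giving (3*s^2 - s - 2)/(4*s^2 + 12*s + 8)
[2] reduce the feedback loop with forward A2 and return (A3*A4*A5), giving (-4*s^2 - 12*s - 8)/(4*s^3 + s^2 - 15*s - 14)
[3] sum the parallel branches A1, [A2/(1+A2*(A3*A4*A5))], giving (16*s^4 - 12*s^3 - 101*s^2 - 77*s + 6)/(12*s^4 + 7*s^3 - 44*s^2 - 57*s - 14)
That last expression is T(s), already simplified. Scaling its denominator by 1/12 (the reciprocal of the leading coefficient) yields the monic denominator.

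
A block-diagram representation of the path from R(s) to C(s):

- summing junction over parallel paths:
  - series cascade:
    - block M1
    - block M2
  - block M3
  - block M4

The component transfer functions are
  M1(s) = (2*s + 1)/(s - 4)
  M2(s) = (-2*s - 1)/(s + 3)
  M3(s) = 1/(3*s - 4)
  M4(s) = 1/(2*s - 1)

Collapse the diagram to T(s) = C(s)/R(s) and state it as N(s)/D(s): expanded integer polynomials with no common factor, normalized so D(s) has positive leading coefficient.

The answer is (-24*s^4 + 25*s^3 + 12*s^2 - 60*s + 56)/(6*s^4 - 17*s^3 - 57*s^2 + 128*s - 48).

Reasoning:
1. cascade M1, M2 gives (-4*s^2 - 4*s - 1)/(s^2 - s - 12)
2. sum the parallel branches (M1*M2), M3, M4, which is the overall transfer function T(s) = C(s)/R(s) in lowest terms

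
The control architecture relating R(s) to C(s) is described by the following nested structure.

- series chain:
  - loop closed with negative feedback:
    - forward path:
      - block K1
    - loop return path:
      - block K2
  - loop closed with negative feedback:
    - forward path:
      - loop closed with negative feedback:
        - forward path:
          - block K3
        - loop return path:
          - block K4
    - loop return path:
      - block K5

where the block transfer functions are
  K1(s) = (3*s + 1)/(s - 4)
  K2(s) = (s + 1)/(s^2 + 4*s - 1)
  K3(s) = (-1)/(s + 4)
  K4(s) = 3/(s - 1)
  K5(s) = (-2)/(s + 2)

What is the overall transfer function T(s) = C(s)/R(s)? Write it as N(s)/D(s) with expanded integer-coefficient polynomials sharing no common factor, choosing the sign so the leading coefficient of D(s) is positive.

Reducing step by step:

1. reduce the feedback loop with forward K1 and return K2 = (3*s^3 + 13*s^2 + s - 1)/(s^3 + 3*s^2 - 13*s + 5)
2. close the feedback loop around K3, K4 = (1 - s)/(s^2 + 3*s - 7)
3. apply the feedback formula to [K3/(1+K3*K4)], K5 = (-s^2 - s + 2)/(s^3 + 5*s^2 + s - 16)
4. cascade [K1/(1+K1*K2)], [[K3/(1+K3*K4)]/(1+[K3/(1+K3*K4)]*K5)]: this yields T(s), and no further normalization is needed

Answer: (-3*s^5 - 16*s^4 - 8*s^3 + 26*s^2 + 3*s - 2)/(s^6 + 8*s^5 + 3*s^4 - 73*s^3 - 36*s^2 + 213*s - 80)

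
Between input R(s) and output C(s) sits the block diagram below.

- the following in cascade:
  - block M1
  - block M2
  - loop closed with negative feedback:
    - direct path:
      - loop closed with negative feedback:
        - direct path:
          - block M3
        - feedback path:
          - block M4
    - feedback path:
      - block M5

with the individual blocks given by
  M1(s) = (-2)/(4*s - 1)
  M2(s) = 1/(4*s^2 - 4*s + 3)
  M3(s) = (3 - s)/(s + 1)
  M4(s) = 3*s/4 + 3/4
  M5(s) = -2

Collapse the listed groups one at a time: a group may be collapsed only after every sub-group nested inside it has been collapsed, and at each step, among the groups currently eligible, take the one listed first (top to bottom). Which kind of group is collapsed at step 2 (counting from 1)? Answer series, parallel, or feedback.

The answer is feedback.

Reasoning:
Step 1 - apply the feedback formula to M3, M4
Step 2 - collapse the loop ([M3/(1+M3*M4)] forward, M5 return)
Step 3 - multiply M1, M2, [[M3/(1+M3*M4)]/(1+[M3/(1+M3*M4)]*M5)] (series)
So the answer for step 2 is feedback.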